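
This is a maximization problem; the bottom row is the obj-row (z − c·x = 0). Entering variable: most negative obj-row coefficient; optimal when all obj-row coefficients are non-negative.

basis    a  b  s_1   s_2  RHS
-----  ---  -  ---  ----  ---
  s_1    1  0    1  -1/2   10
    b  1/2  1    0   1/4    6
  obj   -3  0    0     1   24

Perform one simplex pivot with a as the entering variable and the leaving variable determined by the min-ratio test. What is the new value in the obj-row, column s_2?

Ratio test on column a — row 1: 10/1 = 10; row 2: 6/(1/2) = 12. Minimum is 10 at row 1 (s_1 leaves); pivot element 1.
Divide row 1 by 1; eliminate column a from the other rows.
obj-row update in column s_2: 1 − (-3)·(-1/2) = -1/2.

-1/2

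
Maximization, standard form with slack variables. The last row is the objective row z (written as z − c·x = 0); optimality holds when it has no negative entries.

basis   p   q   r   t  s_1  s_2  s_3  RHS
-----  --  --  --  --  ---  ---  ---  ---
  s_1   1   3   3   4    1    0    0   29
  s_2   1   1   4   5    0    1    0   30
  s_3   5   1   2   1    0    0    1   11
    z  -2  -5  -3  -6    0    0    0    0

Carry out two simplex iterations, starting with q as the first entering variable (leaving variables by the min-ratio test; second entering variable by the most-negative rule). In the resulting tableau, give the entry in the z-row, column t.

9/14

Ratio test on column q — row 1: 29/3 = 29/3; row 2: 30/1 = 30; row 3: 11/1 = 11. Minimum is 29/3 at row 1 (s_1 leaves); pivot element 3.
Divide row 1 by 3; eliminate column q from the other rows.
Second iteration: most negative z-row entry is -1/3 in column p, so p enters.
Ratio test on column p — row 1: (29/3)/(1/3) = 29; row 2: (61/3)/(2/3) = 61/2; row 3: (4/3)/(14/3) = 2/7. Minimum is 2/7 at row 3 (s_3 leaves); pivot element 14/3.
Divide row 3 by 14/3; eliminate column p from the other rows.
After both pivots, the entry at the z-row, column t is 9/14.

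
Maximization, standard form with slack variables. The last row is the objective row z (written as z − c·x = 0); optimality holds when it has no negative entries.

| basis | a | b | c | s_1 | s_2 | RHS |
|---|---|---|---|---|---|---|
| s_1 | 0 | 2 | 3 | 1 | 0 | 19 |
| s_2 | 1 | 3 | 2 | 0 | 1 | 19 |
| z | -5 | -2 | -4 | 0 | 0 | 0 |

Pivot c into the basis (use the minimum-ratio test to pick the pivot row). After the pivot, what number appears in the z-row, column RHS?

76/3

Ratio test on column c — row 1: 19/3 = 19/3; row 2: 19/2 = 19/2. Minimum is 19/3 at row 1 (s_1 leaves); pivot element 3.
Divide row 1 by 3; eliminate column c from the other rows.
z-row update in column RHS: 0 − (-4)·(19/3) = 76/3.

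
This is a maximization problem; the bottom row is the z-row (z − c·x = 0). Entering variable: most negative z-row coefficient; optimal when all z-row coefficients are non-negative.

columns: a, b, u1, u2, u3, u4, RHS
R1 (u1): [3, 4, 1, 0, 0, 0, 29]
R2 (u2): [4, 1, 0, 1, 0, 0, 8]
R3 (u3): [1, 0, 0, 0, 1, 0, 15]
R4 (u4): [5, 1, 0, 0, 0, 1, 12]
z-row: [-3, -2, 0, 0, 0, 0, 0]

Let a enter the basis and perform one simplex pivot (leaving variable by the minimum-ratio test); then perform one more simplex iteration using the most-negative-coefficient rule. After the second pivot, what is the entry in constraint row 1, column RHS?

Ratio test on column a — row 1: 29/3 = 29/3; row 2: 8/4 = 2; row 3: 15/1 = 15; row 4: 12/5 = 12/5. Minimum is 2 at row 2 (u2 leaves); pivot element 4.
Divide row 2 by 4; eliminate column a from the other rows.
Second iteration: most negative z-row entry is -5/4 in column b, so b enters.
Ratio test on column b — row 1: 23/(13/4) = 92/13; row 2: 2/(1/4) = 8; row 3: entry -1/4 ≤ 0; row 4: entry -1/4 ≤ 0. Minimum is 92/13 at row 1 (u1 leaves); pivot element 13/4.
Divide row 1 by 13/4; eliminate column b from the other rows.
After both pivots, the entry at constraint row 1, column RHS is 92/13.

92/13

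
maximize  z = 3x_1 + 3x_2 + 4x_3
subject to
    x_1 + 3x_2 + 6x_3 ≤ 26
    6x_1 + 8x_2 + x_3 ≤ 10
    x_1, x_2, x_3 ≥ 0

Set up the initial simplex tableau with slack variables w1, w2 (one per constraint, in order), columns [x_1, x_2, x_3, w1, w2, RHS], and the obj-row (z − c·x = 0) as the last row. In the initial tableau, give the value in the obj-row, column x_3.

-4

The obj-row carries the negated objective coefficients: the x_3 entry is -4.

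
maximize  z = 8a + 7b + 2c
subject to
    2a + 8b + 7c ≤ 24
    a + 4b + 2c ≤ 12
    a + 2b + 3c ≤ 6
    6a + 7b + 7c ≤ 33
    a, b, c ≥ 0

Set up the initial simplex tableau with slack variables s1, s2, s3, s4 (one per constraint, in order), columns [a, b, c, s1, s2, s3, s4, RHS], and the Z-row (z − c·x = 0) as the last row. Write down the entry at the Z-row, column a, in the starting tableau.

The Z-row carries the negated objective coefficients: the a entry is -8.

-8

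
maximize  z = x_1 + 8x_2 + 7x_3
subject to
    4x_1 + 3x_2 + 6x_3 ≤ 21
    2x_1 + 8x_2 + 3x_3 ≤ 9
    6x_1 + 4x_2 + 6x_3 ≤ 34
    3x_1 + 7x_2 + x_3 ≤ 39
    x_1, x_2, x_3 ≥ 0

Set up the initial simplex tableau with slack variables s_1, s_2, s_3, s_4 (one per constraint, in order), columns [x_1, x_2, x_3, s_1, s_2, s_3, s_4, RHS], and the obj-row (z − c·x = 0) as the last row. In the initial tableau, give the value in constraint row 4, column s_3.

0

Slack s_3 belongs to constraint 3; its column is the unit vector e_3, so the entry in row 4 is 0.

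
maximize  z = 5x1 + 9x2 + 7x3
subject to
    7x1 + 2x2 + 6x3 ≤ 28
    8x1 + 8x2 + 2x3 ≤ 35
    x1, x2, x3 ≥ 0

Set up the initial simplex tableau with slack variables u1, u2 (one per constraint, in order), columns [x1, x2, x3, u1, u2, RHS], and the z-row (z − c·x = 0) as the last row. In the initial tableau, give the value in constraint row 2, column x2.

Constraint 2 has coefficient 8 on x2.

8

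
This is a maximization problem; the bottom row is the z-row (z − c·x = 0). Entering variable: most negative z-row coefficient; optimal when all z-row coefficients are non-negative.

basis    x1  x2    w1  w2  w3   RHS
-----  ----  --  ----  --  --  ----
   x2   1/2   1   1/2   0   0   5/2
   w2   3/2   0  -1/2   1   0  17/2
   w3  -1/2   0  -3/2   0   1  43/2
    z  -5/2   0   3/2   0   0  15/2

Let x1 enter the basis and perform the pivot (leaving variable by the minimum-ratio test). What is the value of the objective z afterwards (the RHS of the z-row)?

20

Ratio test on column x1 — row 1: (5/2)/(1/2) = 5; row 2: (17/2)/(3/2) = 17/3; row 3: entry -1/2 ≤ 0. Minimum is 5 at row 1 (x2 leaves); pivot element 1/2.
Pivot on row 1; the z-row RHS becomes 15/2 − (-5/2)·5 = 20.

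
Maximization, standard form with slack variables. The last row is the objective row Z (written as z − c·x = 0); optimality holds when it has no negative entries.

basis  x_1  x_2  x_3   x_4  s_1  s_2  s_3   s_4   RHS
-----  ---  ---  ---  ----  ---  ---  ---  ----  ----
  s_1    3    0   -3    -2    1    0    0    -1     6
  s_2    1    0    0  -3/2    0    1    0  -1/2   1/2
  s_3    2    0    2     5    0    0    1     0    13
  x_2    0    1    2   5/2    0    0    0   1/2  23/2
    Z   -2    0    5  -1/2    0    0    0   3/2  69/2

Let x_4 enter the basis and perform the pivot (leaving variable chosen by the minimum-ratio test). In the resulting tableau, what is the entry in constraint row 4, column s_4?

Ratio test on column x_4 — row 1: entry -2 ≤ 0; row 2: entry -3/2 ≤ 0; row 3: 13/5 = 13/5; row 4: (23/2)/(5/2) = 23/5. Minimum is 13/5 at row 3 (s_3 leaves); pivot element 5.
Divide row 3 by 5; eliminate column x_4 from the other rows.
Row 4 update in column s_4: 1/2 − (5/2)·0 = 1/2.

1/2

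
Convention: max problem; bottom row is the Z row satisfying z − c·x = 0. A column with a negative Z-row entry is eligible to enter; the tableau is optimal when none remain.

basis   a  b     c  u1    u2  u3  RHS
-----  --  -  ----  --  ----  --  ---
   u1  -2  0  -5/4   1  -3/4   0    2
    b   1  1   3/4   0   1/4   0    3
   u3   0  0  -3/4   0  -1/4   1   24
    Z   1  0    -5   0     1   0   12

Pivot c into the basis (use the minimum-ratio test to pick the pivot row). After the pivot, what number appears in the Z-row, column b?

20/3

Ratio test on column c — row 1: entry -5/4 ≤ 0; row 2: 3/(3/4) = 4; row 3: entry -3/4 ≤ 0. Minimum is 4 at row 2 (b leaves); pivot element 3/4.
Divide row 2 by 3/4; eliminate column c from the other rows.
Z-row update in column b: 0 − (-5)·(4/3) = 20/3.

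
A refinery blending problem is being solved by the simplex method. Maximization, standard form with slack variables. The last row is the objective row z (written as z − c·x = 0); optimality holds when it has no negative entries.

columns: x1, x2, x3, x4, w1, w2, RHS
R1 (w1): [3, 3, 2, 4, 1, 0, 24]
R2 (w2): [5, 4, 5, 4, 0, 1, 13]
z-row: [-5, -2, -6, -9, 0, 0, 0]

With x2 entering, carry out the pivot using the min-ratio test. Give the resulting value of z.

13/2

Ratio test on column x2 — row 1: 24/3 = 8; row 2: 13/4 = 13/4. Minimum is 13/4 at row 2 (w2 leaves); pivot element 4.
Pivot on row 2; the z-row RHS becomes 0 − (-2)·(13/4) = 13/2.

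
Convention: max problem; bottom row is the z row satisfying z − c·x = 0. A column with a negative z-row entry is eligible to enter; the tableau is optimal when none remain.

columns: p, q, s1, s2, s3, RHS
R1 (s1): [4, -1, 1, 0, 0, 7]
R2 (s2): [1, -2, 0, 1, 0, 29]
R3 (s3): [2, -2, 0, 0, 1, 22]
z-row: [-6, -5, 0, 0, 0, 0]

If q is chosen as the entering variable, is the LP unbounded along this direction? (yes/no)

yes

Every constraint-row entry in column q is ≤ 0, so increasing q is unbounded.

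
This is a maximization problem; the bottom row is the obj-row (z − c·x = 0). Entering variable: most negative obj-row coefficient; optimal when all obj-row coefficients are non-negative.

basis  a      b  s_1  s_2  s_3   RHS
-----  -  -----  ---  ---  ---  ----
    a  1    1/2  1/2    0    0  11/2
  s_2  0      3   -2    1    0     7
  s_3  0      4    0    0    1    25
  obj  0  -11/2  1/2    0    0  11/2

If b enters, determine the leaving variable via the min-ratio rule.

s_2

Column b entries and ratios — a: (11/2)/(1/2) = 11; s_2: 7/3 = 7/3; s_3: 25/4 = 25/4.
Smallest ratio is 7/3 in the row of s_2, so s_2 leaves.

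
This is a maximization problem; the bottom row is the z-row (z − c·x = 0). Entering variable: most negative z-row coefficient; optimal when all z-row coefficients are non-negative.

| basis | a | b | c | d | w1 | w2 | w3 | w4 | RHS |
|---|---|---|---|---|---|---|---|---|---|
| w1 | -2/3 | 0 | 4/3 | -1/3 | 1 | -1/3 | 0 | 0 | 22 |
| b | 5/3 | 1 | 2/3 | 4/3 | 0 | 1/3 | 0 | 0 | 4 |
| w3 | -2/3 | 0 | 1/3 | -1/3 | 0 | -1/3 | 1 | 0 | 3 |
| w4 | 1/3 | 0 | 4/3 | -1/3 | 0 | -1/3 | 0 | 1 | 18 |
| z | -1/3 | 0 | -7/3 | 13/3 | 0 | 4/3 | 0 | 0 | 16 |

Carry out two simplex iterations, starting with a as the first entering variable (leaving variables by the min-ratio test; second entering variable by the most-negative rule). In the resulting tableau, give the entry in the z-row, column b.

7/2

Ratio test on column a — row 1: entry -2/3 ≤ 0; row 2: 4/(5/3) = 12/5; row 3: entry -2/3 ≤ 0; row 4: 18/(1/3) = 54. Minimum is 12/5 at row 2 (b leaves); pivot element 5/3.
Divide row 2 by 5/3; eliminate column a from the other rows.
Second iteration: most negative z-row entry is -11/5 in column c, so c enters.
Ratio test on column c — row 1: (118/5)/(8/5) = 59/4; row 2: (12/5)/(2/5) = 6; row 3: (23/5)/(3/5) = 23/3; row 4: (86/5)/(6/5) = 43/3. Minimum is 6 at row 2 (a leaves); pivot element 2/5.
Divide row 2 by 2/5; eliminate column c from the other rows.
After both pivots, the entry at the z-row, column b is 7/2.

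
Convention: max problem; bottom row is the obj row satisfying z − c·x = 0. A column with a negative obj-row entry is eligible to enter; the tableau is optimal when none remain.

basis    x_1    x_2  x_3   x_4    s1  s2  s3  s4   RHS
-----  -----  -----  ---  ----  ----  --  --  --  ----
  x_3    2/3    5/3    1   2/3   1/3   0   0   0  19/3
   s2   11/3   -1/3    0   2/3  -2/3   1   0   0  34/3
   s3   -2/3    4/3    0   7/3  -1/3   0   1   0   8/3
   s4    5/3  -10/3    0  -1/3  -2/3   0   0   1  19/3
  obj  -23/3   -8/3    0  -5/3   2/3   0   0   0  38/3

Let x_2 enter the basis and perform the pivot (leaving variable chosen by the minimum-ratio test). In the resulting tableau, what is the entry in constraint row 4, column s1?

-3/2

Ratio test on column x_2 — row 1: (19/3)/(5/3) = 19/5; row 2: entry -1/3 ≤ 0; row 3: (8/3)/(4/3) = 2; row 4: entry -10/3 ≤ 0. Minimum is 2 at row 3 (s3 leaves); pivot element 4/3.
Divide row 3 by 4/3; eliminate column x_2 from the other rows.
Row 4 update in column s1: -2/3 − (-10/3)·(-1/4) = -3/2.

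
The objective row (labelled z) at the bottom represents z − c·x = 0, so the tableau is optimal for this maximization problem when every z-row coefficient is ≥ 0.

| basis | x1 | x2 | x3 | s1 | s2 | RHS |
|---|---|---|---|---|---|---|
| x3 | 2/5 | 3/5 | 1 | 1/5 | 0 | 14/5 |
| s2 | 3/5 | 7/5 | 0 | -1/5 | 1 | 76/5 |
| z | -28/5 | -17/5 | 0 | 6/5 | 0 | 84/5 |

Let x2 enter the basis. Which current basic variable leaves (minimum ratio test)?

x3

Column x2 entries and ratios — x3: (14/5)/(3/5) = 14/3; s2: (76/5)/(7/5) = 76/7.
Smallest ratio is 14/3 in the row of x3, so x3 leaves.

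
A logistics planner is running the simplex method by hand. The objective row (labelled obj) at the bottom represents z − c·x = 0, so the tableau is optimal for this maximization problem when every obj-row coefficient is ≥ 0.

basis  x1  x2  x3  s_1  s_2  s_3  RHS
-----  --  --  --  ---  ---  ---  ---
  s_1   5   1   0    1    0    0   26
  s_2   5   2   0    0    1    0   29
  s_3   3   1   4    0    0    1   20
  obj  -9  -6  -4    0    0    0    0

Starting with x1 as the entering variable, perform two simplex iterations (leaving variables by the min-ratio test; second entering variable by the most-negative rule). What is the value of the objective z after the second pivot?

Ratio test on column x1 — row 1: 26/5 = 26/5; row 2: 29/5 = 29/5; row 3: 20/3 = 20/3. Minimum is 26/5 at row 1 (s_1 leaves); pivot element 5.
Pivot on row 1; the obj-row RHS becomes 0 − (-9)·(26/5) = 234/5.
Next entering variable (most negative obj-row entry -21/5): x2.
Ratio test on column x2 — row 1: (26/5)/(1/5) = 26; row 2: 3/1 = 3; row 3: (22/5)/(2/5) = 11. Minimum is 3 at row 2 (s_2 leaves); pivot element 1.
After the second pivot the obj-row RHS is 234/5 − (-21/5)·3 = 297/5.

297/5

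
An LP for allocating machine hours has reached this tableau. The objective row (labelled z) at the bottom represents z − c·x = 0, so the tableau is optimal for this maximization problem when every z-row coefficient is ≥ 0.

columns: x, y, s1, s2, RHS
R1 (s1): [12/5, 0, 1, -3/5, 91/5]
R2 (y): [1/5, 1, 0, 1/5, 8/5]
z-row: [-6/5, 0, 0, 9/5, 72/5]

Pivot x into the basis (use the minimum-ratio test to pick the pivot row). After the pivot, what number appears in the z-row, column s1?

Ratio test on column x — row 1: (91/5)/(12/5) = 91/12; row 2: (8/5)/(1/5) = 8. Minimum is 91/12 at row 1 (s1 leaves); pivot element 12/5.
Divide row 1 by 12/5; eliminate column x from the other rows.
z-row update in column s1: 0 − (-6/5)·(5/12) = 1/2.

1/2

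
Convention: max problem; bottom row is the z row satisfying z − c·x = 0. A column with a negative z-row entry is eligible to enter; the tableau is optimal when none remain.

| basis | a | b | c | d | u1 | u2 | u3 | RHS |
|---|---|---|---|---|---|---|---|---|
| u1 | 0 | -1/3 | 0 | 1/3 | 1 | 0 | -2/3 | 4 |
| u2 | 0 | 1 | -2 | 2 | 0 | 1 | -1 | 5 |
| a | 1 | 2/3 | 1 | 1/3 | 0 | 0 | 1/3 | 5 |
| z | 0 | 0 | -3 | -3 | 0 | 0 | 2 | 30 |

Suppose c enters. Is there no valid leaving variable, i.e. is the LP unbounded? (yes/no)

no

Column c has positive entries in row(s) 3, so the ratio test bounds it — not unbounded.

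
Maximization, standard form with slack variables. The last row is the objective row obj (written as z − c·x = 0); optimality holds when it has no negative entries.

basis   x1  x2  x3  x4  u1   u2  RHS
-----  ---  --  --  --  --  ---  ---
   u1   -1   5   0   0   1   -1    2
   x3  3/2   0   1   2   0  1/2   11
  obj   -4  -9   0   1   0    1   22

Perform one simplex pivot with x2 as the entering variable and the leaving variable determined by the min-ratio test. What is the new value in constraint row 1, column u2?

-1/5

Ratio test on column x2 — row 1: 2/5 = 2/5; row 2: entry 0 ≤ 0. Minimum is 2/5 at row 1 (u1 leaves); pivot element 5.
Divide row 1 by 5; eliminate column x2 from the other rows.
In the new row 1, the u2 entry is the old entry divided by the pivot: (-1)/5 = -1/5.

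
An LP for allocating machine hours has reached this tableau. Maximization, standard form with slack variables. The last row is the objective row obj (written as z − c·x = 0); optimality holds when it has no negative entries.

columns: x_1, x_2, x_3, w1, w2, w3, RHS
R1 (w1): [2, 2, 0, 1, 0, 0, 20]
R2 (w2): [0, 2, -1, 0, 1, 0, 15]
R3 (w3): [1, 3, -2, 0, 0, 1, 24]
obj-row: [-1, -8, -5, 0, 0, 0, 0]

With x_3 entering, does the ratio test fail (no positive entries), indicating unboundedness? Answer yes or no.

Every constraint-row entry in column x_3 is ≤ 0, so increasing x_3 is unbounded.

yes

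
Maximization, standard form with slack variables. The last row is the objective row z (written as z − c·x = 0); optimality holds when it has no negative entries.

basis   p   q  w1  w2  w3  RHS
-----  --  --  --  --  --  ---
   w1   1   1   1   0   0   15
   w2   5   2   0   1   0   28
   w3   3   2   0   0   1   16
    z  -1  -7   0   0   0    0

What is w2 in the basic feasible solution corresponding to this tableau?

28

w2 is basic (row 2); its value is the RHS of that row, 28.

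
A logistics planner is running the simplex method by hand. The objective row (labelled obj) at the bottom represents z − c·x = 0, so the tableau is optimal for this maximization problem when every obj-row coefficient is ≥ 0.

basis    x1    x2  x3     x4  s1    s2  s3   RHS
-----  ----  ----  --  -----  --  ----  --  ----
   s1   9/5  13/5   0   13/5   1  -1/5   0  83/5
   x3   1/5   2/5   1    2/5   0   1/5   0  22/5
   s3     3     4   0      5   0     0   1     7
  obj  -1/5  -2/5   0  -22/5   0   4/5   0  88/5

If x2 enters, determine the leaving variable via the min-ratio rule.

Column x2 entries and ratios — s1: (83/5)/(13/5) = 83/13; x3: (22/5)/(2/5) = 11; s3: 7/4 = 7/4.
Smallest ratio is 7/4 in the row of s3, so s3 leaves.

s3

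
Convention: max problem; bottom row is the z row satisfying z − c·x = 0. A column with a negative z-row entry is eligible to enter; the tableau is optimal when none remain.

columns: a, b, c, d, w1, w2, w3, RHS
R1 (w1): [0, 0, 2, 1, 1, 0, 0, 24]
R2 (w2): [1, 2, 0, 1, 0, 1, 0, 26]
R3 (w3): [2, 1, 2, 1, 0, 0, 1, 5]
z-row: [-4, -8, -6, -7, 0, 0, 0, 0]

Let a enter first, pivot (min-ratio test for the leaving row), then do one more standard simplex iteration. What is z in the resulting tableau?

40

Ratio test on column a — row 1: entry 0 ≤ 0; row 2: 26/1 = 26; row 3: 5/2 = 5/2. Minimum is 5/2 at row 3 (w3 leaves); pivot element 2.
Pivot on row 3; the z-row RHS becomes 0 − (-4)·(5/2) = 10.
Next entering variable (most negative z-row entry -6): b.
Ratio test on column b — row 1: entry 0 ≤ 0; row 2: (47/2)/(3/2) = 47/3; row 3: (5/2)/(1/2) = 5. Minimum is 5 at row 3 (a leaves); pivot element 1/2.
After the second pivot the z-row RHS is 10 − (-6)·5 = 40.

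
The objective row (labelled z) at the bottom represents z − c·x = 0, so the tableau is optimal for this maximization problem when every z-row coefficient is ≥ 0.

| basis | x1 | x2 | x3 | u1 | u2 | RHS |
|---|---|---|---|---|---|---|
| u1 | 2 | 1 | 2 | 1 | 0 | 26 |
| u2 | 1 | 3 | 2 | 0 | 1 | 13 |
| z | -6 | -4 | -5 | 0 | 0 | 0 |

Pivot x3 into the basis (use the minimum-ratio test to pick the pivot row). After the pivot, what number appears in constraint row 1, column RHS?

Ratio test on column x3 — row 1: 26/2 = 13; row 2: 13/2 = 13/2. Minimum is 13/2 at row 2 (u2 leaves); pivot element 2.
Divide row 2 by 2; eliminate column x3 from the other rows.
Row 1 update in column RHS: 26 − 2·(13/2) = 13.

13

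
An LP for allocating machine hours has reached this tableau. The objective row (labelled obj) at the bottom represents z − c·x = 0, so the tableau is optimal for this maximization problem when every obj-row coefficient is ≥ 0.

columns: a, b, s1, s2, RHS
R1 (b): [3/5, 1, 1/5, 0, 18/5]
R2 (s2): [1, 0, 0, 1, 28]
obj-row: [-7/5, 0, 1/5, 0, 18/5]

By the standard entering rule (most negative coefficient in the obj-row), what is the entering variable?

Negative obj-row entries: a: -7/5.
The most negative is -7/5 in column a, so a enters.

a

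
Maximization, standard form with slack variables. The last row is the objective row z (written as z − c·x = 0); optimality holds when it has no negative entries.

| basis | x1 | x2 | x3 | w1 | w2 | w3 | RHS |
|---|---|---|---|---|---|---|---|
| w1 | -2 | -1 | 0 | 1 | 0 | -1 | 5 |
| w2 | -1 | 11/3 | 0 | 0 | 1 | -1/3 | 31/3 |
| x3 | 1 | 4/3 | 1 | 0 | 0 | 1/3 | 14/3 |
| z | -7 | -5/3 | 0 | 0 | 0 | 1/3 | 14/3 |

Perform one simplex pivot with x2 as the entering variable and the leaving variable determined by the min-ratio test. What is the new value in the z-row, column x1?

Ratio test on column x2 — row 1: entry -1 ≤ 0; row 2: (31/3)/(11/3) = 31/11; row 3: (14/3)/(4/3) = 7/2. Minimum is 31/11 at row 2 (w2 leaves); pivot element 11/3.
Divide row 2 by 11/3; eliminate column x2 from the other rows.
z-row update in column x1: -7 − (-5/3)·(-3/11) = -82/11.

-82/11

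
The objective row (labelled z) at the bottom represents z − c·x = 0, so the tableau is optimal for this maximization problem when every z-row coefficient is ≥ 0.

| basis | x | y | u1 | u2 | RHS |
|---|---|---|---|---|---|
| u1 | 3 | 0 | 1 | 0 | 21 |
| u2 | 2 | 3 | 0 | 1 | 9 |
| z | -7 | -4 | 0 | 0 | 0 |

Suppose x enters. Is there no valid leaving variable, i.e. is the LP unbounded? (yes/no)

no

Column x has positive entries in row(s) 1, 2, so the ratio test bounds it — not unbounded.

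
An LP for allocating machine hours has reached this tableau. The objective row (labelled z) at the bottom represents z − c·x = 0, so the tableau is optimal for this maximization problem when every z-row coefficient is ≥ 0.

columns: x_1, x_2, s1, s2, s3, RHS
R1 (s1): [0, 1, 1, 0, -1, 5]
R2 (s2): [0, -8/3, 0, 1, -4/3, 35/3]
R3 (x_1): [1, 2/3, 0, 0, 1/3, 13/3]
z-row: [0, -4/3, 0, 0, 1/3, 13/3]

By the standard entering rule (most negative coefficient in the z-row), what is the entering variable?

x_2

Negative z-row entries: x_2: -4/3.
The most negative is -4/3 in column x_2, so x_2 enters.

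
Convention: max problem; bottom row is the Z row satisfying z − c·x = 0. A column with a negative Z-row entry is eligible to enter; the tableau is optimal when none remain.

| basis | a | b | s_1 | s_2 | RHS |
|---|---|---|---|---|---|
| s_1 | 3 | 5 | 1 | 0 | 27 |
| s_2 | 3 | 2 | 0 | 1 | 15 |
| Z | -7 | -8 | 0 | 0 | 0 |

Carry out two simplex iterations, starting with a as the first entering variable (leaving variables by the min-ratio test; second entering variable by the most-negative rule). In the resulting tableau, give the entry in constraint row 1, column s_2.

Ratio test on column a — row 1: 27/3 = 9; row 2: 15/3 = 5. Minimum is 5 at row 2 (s_2 leaves); pivot element 3.
Divide row 2 by 3; eliminate column a from the other rows.
Second iteration: most negative Z-row entry is -10/3 in column b, so b enters.
Ratio test on column b — row 1: 12/3 = 4; row 2: 5/(2/3) = 15/2. Minimum is 4 at row 1 (s_1 leaves); pivot element 3.
Divide row 1 by 3; eliminate column b from the other rows.
After both pivots, the entry at constraint row 1, column s_2 is -1/3.

-1/3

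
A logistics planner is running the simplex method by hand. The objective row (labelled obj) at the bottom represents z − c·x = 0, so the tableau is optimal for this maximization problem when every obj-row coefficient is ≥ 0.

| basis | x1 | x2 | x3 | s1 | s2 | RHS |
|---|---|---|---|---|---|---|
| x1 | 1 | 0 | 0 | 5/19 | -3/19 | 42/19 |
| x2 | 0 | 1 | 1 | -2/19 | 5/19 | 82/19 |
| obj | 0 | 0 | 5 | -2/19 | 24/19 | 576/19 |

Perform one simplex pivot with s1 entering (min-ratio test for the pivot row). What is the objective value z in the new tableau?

Ratio test on column s1 — row 1: (42/19)/(5/19) = 42/5; row 2: entry -2/19 ≤ 0. Minimum is 42/5 at row 1 (x1 leaves); pivot element 5/19.
Pivot on row 1; the obj-row RHS becomes 576/19 − (-2/19)·(42/5) = 156/5.

156/5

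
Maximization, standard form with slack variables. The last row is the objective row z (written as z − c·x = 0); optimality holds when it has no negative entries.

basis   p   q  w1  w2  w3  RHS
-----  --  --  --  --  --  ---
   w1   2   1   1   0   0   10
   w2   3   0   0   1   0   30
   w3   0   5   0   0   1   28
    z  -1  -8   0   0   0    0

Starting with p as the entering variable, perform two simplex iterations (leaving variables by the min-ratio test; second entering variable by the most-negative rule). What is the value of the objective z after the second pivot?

Ratio test on column p — row 1: 10/2 = 5; row 2: 30/3 = 10; row 3: entry 0 ≤ 0. Minimum is 5 at row 1 (w1 leaves); pivot element 2.
Pivot on row 1; the z-row RHS becomes 0 − (-1)·5 = 5.
Next entering variable (most negative z-row entry -15/2): q.
Ratio test on column q — row 1: 5/(1/2) = 10; row 2: entry -3/2 ≤ 0; row 3: 28/5 = 28/5. Minimum is 28/5 at row 3 (w3 leaves); pivot element 5.
After the second pivot the z-row RHS is 5 − (-15/2)·(28/5) = 47.

47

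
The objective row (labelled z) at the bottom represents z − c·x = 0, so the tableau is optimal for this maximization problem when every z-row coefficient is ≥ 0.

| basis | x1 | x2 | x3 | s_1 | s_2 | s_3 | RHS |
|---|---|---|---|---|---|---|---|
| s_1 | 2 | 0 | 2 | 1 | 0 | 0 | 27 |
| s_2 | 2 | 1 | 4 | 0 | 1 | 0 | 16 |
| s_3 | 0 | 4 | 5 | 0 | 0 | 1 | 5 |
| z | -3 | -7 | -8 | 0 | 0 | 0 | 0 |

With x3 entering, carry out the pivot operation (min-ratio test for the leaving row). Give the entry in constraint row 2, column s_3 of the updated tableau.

-4/5

Ratio test on column x3 — row 1: 27/2 = 27/2; row 2: 16/4 = 4; row 3: 5/5 = 1. Minimum is 1 at row 3 (s_3 leaves); pivot element 5.
Divide row 3 by 5; eliminate column x3 from the other rows.
Row 2 update in column s_3: 0 − 4·(1/5) = -4/5.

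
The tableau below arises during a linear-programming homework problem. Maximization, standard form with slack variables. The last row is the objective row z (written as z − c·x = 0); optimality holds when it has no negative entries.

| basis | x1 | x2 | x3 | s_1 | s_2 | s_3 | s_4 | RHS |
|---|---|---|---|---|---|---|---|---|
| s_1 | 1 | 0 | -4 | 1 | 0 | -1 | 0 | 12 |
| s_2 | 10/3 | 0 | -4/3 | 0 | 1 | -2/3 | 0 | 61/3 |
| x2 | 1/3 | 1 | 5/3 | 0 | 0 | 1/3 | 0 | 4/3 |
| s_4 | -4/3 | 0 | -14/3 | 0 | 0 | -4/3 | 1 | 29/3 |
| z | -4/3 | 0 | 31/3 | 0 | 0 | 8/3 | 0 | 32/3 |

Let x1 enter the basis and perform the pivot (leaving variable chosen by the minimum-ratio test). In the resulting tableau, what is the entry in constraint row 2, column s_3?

Ratio test on column x1 — row 1: 12/1 = 12; row 2: (61/3)/(10/3) = 61/10; row 3: (4/3)/(1/3) = 4; row 4: entry -4/3 ≤ 0. Minimum is 4 at row 3 (x2 leaves); pivot element 1/3.
Divide row 3 by 1/3; eliminate column x1 from the other rows.
Row 2 update in column s_3: -2/3 − (10/3)·1 = -4.

-4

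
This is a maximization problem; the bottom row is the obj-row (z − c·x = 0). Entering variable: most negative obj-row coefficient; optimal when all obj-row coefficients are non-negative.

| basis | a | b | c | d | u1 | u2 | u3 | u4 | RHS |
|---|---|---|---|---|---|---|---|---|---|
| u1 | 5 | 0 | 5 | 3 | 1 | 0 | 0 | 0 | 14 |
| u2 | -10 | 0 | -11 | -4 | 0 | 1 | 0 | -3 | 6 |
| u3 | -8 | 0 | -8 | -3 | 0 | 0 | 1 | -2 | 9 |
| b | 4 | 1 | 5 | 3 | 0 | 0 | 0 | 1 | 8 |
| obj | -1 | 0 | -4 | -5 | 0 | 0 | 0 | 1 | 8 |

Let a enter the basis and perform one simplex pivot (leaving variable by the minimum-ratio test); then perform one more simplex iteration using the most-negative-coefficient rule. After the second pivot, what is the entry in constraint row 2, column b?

Ratio test on column a — row 1: 14/5 = 14/5; row 2: entry -10 ≤ 0; row 3: entry -8 ≤ 0; row 4: 8/4 = 2. Minimum is 2 at row 4 (b leaves); pivot element 4.
Divide row 4 by 4; eliminate column a from the other rows.
Second iteration: most negative obj-row entry is -17/4 in column d, so d enters.
Ratio test on column d — row 1: entry -3/4 ≤ 0; row 2: 26/(7/2) = 52/7; row 3: 25/3 = 25/3; row 4: 2/(3/4) = 8/3. Minimum is 8/3 at row 4 (a leaves); pivot element 3/4.
Divide row 4 by 3/4; eliminate column d from the other rows.
After both pivots, the entry at constraint row 2, column b is 4/3.

4/3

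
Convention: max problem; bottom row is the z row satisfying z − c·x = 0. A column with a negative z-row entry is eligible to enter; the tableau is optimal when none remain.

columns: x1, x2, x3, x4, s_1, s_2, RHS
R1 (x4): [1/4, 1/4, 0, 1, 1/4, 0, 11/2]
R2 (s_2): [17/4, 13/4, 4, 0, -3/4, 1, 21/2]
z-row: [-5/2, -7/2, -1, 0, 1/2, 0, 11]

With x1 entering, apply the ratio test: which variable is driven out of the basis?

Column x1 entries and ratios — x4: (11/2)/(1/4) = 22; s_2: (21/2)/(17/4) = 42/17.
Smallest ratio is 42/17 in the row of s_2, so s_2 leaves.

s_2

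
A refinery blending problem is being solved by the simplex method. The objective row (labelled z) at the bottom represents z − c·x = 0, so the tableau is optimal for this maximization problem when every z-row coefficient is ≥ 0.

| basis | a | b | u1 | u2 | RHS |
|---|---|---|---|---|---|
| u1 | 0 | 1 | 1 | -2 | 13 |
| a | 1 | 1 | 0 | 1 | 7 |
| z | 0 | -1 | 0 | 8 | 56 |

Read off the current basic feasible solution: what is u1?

13

u1 is basic (row 1); its value is the RHS of that row, 13.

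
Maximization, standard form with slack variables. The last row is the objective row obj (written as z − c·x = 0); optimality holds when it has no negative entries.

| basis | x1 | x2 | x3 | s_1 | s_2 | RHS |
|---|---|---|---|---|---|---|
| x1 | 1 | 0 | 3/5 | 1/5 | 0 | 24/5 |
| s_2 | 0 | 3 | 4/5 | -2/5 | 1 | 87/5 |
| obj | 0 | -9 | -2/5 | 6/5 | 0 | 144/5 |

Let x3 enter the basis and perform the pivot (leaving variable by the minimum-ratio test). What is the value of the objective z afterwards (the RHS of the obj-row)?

Ratio test on column x3 — row 1: (24/5)/(3/5) = 8; row 2: (87/5)/(4/5) = 87/4. Minimum is 8 at row 1 (x1 leaves); pivot element 3/5.
Pivot on row 1; the obj-row RHS becomes 144/5 − (-2/5)·8 = 32.

32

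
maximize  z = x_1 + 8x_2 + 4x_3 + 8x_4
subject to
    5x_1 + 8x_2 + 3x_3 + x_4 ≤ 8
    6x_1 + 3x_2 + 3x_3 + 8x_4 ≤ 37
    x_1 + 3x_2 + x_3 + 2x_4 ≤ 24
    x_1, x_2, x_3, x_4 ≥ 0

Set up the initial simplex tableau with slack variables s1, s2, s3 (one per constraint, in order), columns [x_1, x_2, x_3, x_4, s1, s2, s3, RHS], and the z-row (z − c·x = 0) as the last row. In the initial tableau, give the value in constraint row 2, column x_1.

6

Constraint 2 has coefficient 6 on x_1.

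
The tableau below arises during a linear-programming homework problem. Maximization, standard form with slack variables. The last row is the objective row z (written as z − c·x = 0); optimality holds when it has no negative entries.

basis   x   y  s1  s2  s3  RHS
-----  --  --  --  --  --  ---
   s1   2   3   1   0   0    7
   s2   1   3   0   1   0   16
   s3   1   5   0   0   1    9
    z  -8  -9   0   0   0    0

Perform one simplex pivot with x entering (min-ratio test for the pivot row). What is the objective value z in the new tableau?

28

Ratio test on column x — row 1: 7/2 = 7/2; row 2: 16/1 = 16; row 3: 9/1 = 9. Minimum is 7/2 at row 1 (s1 leaves); pivot element 2.
Pivot on row 1; the z-row RHS becomes 0 − (-8)·(7/2) = 28.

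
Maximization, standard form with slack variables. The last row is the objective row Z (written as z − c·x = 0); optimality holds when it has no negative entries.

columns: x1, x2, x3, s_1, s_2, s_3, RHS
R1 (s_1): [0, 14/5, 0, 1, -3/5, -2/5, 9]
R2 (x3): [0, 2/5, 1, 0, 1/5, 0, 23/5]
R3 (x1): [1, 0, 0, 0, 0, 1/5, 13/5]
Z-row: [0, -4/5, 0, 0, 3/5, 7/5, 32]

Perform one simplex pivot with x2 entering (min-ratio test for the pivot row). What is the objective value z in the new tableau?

242/7

Ratio test on column x2 — row 1: 9/(14/5) = 45/14; row 2: (23/5)/(2/5) = 23/2; row 3: entry 0 ≤ 0. Minimum is 45/14 at row 1 (s_1 leaves); pivot element 14/5.
Pivot on row 1; the Z-row RHS becomes 32 − (-4/5)·(45/14) = 242/7.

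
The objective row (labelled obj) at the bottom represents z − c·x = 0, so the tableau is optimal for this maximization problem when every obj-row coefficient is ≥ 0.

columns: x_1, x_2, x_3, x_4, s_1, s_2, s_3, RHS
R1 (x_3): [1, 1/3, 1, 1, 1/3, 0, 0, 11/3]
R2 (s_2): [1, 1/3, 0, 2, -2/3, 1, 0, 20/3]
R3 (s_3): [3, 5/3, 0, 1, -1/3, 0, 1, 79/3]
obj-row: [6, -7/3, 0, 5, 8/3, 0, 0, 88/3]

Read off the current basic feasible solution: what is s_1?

0

s_1 is not in the basis, so in the current basic feasible solution s_1 = 0.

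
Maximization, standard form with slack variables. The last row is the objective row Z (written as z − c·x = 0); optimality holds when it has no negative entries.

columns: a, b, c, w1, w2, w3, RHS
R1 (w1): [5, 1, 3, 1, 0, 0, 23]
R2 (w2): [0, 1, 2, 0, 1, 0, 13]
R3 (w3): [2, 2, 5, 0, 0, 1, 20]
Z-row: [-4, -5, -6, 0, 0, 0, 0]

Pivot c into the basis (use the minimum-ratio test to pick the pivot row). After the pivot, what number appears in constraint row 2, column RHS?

Ratio test on column c — row 1: 23/3 = 23/3; row 2: 13/2 = 13/2; row 3: 20/5 = 4. Minimum is 4 at row 3 (w3 leaves); pivot element 5.
Divide row 3 by 5; eliminate column c from the other rows.
Row 2 update in column RHS: 13 − 2·4 = 5.

5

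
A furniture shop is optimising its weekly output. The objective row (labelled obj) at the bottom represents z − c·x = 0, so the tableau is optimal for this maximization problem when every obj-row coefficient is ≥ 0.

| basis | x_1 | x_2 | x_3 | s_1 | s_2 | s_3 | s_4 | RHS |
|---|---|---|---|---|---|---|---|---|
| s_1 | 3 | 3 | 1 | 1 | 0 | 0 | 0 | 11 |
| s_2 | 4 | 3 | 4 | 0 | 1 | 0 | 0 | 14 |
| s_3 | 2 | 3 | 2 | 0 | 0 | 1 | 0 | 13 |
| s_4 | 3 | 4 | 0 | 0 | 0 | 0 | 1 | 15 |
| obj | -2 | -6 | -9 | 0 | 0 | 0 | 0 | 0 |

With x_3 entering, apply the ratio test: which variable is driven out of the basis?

s_2

Column x_3 entries and ratios — s_1: 11/1 = 11; s_2: 14/4 = 7/2; s_3: 13/2 = 13/2; s_4: 0 ≤ 0, skip.
Smallest ratio is 7/2 in the row of s_2, so s_2 leaves.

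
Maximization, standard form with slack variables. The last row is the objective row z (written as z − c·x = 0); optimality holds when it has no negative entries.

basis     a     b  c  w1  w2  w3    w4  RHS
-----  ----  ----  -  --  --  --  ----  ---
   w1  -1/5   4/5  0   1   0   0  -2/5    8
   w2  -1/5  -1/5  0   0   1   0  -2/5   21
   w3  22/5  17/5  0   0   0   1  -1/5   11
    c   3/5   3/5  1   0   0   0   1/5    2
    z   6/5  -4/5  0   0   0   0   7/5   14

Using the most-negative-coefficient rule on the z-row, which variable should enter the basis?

b

Negative z-row entries: b: -4/5.
The most negative is -4/5 in column b, so b enters.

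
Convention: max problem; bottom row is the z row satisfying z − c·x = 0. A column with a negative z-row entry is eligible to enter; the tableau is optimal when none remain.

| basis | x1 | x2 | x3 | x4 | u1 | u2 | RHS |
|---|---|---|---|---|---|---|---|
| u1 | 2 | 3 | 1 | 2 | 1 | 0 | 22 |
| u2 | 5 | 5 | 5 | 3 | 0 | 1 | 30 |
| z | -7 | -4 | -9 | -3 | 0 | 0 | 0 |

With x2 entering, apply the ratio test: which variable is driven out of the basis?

u2

Column x2 entries and ratios — u1: 22/3 = 22/3; u2: 30/5 = 6.
Smallest ratio is 6 in the row of u2, so u2 leaves.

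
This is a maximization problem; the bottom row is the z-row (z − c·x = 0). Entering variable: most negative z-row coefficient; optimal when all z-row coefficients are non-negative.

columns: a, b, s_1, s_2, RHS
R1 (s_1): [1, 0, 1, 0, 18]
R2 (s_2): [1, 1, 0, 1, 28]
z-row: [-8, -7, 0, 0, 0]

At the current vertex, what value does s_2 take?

28

s_2 is basic (row 2); its value is the RHS of that row, 28.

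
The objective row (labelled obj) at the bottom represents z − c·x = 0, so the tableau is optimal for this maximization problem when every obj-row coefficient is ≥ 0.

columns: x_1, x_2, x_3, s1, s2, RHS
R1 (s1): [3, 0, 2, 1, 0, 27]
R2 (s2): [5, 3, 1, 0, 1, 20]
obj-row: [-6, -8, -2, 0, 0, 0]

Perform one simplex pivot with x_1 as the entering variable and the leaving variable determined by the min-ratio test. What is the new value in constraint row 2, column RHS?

Ratio test on column x_1 — row 1: 27/3 = 9; row 2: 20/5 = 4. Minimum is 4 at row 2 (s2 leaves); pivot element 5.
Divide row 2 by 5; eliminate column x_1 from the other rows.
In the new row 2, the RHS entry is the old entry divided by the pivot: 20/5 = 4.

4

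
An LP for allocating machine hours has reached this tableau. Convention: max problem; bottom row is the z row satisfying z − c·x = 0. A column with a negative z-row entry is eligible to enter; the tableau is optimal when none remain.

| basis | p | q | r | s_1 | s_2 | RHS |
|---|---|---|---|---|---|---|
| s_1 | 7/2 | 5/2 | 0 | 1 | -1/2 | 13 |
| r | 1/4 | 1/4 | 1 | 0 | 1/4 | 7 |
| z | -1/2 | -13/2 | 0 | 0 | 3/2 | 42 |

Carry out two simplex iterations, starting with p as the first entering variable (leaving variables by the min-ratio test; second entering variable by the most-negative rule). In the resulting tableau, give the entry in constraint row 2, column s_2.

3/10

Ratio test on column p — row 1: 13/(7/2) = 26/7; row 2: 7/(1/4) = 28. Minimum is 26/7 at row 1 (s_1 leaves); pivot element 7/2.
Divide row 1 by 7/2; eliminate column p from the other rows.
Second iteration: most negative z-row entry is -43/7 in column q, so q enters.
Ratio test on column q — row 1: (26/7)/(5/7) = 26/5; row 2: (85/14)/(1/14) = 85. Minimum is 26/5 at row 1 (p leaves); pivot element 5/7.
Divide row 1 by 5/7; eliminate column q from the other rows.
After both pivots, the entry at constraint row 2, column s_2 is 3/10.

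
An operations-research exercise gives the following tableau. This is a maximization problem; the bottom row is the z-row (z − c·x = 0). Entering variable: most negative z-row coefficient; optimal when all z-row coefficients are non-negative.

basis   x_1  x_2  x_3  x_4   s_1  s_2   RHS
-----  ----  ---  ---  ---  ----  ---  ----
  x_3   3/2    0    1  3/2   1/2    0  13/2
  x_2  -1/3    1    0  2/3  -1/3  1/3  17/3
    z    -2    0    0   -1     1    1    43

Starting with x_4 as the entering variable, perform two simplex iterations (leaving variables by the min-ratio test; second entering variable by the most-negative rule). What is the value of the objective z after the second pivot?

Ratio test on column x_4 — row 1: (13/2)/(3/2) = 13/3; row 2: (17/3)/(2/3) = 17/2. Minimum is 13/3 at row 1 (x_3 leaves); pivot element 3/2.
Pivot on row 1; the z-row RHS becomes 43 − (-1)·(13/3) = 142/3.
Next entering variable (most negative z-row entry -1): x_1.
Ratio test on column x_1 — row 1: (13/3)/1 = 13/3; row 2: entry -1 ≤ 0. Minimum is 13/3 at row 1 (x_4 leaves); pivot element 1.
After the second pivot the z-row RHS is 142/3 − (-1)·(13/3) = 155/3.

155/3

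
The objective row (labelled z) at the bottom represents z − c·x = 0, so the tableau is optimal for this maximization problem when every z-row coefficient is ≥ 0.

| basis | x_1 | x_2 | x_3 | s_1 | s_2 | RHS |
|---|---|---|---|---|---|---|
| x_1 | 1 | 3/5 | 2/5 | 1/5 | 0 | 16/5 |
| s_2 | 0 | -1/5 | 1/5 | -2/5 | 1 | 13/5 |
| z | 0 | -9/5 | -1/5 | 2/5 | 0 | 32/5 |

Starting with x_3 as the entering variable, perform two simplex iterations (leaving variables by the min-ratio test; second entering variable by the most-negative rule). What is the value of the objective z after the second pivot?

16

Ratio test on column x_3 — row 1: (16/5)/(2/5) = 8; row 2: (13/5)/(1/5) = 13. Minimum is 8 at row 1 (x_1 leaves); pivot element 2/5.
Pivot on row 1; the z-row RHS becomes 32/5 − (-1/5)·8 = 8.
Next entering variable (most negative z-row entry -3/2): x_2.
Ratio test on column x_2 — row 1: 8/(3/2) = 16/3; row 2: entry -1/2 ≤ 0. Minimum is 16/3 at row 1 (x_3 leaves); pivot element 3/2.
After the second pivot the z-row RHS is 8 − (-3/2)·(16/3) = 16.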